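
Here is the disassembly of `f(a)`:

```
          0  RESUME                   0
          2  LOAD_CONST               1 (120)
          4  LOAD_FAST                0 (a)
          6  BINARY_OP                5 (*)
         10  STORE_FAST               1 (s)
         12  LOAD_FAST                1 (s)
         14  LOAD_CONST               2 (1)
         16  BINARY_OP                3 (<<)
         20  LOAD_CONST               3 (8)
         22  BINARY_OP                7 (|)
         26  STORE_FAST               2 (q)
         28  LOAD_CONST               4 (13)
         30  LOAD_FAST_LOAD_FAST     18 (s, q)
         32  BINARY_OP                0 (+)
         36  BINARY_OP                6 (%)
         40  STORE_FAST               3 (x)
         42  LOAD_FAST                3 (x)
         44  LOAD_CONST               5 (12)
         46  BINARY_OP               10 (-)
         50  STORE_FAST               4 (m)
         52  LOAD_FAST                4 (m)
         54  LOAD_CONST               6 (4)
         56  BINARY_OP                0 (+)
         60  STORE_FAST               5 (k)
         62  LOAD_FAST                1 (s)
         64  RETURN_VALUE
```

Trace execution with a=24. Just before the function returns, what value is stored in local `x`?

13

LOAD_CONST → push 120. Stack: [120]
LOAD_FAST a → push 24. Stack: [120, 24]
BINARY_OP * → 120 * 24 = 2880. Stack: [2880]
STORE_FAST s → s=2880. Stack: []
LOAD_FAST s → push 2880. Stack: [2880]
LOAD_CONST → push 1. Stack: [2880, 1]
BINARY_OP << → 2880 << 1 = 5760. Stack: [5760]
LOAD_CONST → push 8. Stack: [5760, 8]
BINARY_OP | → 5760 | 8 = 5768. Stack: [5768]
STORE_FAST q → q=5768. Stack: []
LOAD_CONST → push 13. Stack: [13]
LOAD_FAST_LOAD_FAST s,q → push 2880,5768. Stack: [13, 2880, 5768]
BINARY_OP + → 2880 + 5768 = 8648. Stack: [13, 8648]
BINARY_OP % → 13 % 8648 = 13. Stack: [13]
STORE_FAST x → x=13. Stack: []
LOAD_FAST x → push 13. Stack: [13]
LOAD_CONST → push 12. Stack: [13, 12]
BINARY_OP - → 13 - 12 = 1. Stack: [1]
STORE_FAST m → m=1. Stack: []
LOAD_FAST m → push 1. Stack: [1]
LOAD_CONST → push 4. Stack: [1, 4]
BINARY_OP + → 1 + 4 = 5. Stack: [5]
STORE_FAST k → k=5. Stack: []
LOAD_FAST s → push 2880. Stack: [2880]
RETURN_VALUE → return 2880.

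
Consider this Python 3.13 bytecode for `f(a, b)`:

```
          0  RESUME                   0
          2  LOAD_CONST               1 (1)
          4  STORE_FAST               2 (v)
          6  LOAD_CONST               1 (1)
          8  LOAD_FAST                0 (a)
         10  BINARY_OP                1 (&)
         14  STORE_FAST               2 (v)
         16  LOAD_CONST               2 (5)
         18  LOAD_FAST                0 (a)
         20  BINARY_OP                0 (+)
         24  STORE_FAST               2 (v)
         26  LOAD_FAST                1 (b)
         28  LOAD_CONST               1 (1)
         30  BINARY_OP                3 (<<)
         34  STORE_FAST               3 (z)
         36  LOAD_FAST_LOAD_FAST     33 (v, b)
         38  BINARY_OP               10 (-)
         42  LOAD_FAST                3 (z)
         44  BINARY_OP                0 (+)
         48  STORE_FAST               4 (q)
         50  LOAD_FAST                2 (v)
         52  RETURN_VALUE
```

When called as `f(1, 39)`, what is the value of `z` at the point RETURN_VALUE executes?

LOAD_CONST → push 1. Stack: [1]
STORE_FAST v → v=1. Stack: []
LOAD_CONST → push 1. Stack: [1]
LOAD_FAST a → push 1. Stack: [1, 1]
BINARY_OP & → 1 & 1 = 1. Stack: [1]
STORE_FAST v → v=1. Stack: []
LOAD_CONST → push 5. Stack: [5]
LOAD_FAST a → push 1. Stack: [5, 1]
BINARY_OP + → 5 + 1 = 6. Stack: [6]
STORE_FAST v → v=6. Stack: []
LOAD_FAST b → push 39. Stack: [39]
LOAD_CONST → push 1. Stack: [39, 1]
BINARY_OP << → 39 << 1 = 78. Stack: [78]
STORE_FAST z → z=78. Stack: []
LOAD_FAST_LOAD_FAST v,b → push 6,39. Stack: [6, 39]
BINARY_OP - → 6 - 39 = -33. Stack: [-33]
LOAD_FAST z → push 78. Stack: [-33, 78]
BINARY_OP + → -33 + 78 = 45. Stack: [45]
STORE_FAST q → q=45. Stack: []
LOAD_FAST v → push 6. Stack: [6]
RETURN_VALUE → return 6.

78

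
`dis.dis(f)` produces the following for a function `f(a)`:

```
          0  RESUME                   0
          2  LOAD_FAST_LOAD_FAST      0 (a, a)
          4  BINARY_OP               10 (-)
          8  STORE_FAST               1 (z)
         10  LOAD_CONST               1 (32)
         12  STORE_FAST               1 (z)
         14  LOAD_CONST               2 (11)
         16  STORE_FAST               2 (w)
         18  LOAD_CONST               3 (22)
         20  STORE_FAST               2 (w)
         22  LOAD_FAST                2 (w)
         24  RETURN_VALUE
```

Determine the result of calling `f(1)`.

LOAD_FAST_LOAD_FAST a,a → push 1,1. Stack: [1, 1]
BINARY_OP - → 1 - 1 = 0. Stack: [0]
STORE_FAST z → z=0. Stack: []
LOAD_CONST → push 32. Stack: [32]
STORE_FAST z → z=32. Stack: []
LOAD_CONST → push 11. Stack: [11]
STORE_FAST w → w=11. Stack: []
LOAD_CONST → push 22. Stack: [22]
STORE_FAST w → w=22. Stack: []
LOAD_FAST w → push 22. Stack: [22]
RETURN_VALUE → return 22.

22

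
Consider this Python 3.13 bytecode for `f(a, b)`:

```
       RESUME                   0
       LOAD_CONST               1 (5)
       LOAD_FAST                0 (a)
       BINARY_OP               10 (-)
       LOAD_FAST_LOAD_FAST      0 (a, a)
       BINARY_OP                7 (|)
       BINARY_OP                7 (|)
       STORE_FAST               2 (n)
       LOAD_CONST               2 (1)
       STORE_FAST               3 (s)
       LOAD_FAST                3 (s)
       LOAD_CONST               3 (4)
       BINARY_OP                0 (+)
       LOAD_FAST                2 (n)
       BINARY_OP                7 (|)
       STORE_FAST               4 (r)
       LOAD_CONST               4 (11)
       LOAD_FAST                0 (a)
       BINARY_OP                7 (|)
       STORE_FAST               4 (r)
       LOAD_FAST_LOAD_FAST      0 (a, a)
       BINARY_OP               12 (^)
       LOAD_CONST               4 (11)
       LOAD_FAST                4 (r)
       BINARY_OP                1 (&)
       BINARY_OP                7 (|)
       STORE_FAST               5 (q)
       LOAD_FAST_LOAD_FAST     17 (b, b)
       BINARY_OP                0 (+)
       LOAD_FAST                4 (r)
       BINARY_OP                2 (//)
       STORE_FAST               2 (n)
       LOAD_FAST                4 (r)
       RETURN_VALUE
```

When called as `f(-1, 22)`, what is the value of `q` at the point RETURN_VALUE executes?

11

LOAD_CONST → push 5. Stack: [5]
LOAD_FAST a → push -1. Stack: [5, -1]
BINARY_OP - → 5 - -1 = 6. Stack: [6]
LOAD_FAST_LOAD_FAST a,a → push -1,-1. Stack: [6, -1, -1]
BINARY_OP | → -1 | -1 = -1. Stack: [6, -1]
BINARY_OP | → 6 | -1 = -1. Stack: [-1]
STORE_FAST n → n=-1. Stack: []
LOAD_CONST → push 1. Stack: [1]
STORE_FAST s → s=1. Stack: []
LOAD_FAST s → push 1. Stack: [1]
LOAD_CONST → push 4. Stack: [1, 4]
BINARY_OP + → 1 + 4 = 5. Stack: [5]
LOAD_FAST n → push -1. Stack: [5, -1]
BINARY_OP | → 5 | -1 = -1. Stack: [-1]
STORE_FAST r → r=-1. Stack: []
LOAD_CONST → push 11. Stack: [11]
LOAD_FAST a → push -1. Stack: [11, -1]
BINARY_OP | → 11 | -1 = -1. Stack: [-1]
STORE_FAST r → r=-1. Stack: []
LOAD_FAST_LOAD_FAST a,a → push -1,-1. Stack: [-1, -1]
BINARY_OP ^ → -1 ^ -1 = 0. Stack: [0]
LOAD_CONST → push 11. Stack: [0, 11]
LOAD_FAST r → push -1. Stack: [0, 11, -1]
BINARY_OP & → 11 & -1 = 11. Stack: [0, 11]
BINARY_OP | → 0 | 11 = 11. Stack: [11]
STORE_FAST q → q=11. Stack: []
LOAD_FAST_LOAD_FAST b,b → push 22,22. Stack: [22, 22]
BINARY_OP + → 22 + 22 = 44. Stack: [44]
LOAD_FAST r → push -1. Stack: [44, -1]
BINARY_OP // → 44 // -1 = -44. Stack: [-44]
STORE_FAST n → n=-44. Stack: []
LOAD_FAST r → push -1. Stack: [-1]
RETURN_VALUE → return -1.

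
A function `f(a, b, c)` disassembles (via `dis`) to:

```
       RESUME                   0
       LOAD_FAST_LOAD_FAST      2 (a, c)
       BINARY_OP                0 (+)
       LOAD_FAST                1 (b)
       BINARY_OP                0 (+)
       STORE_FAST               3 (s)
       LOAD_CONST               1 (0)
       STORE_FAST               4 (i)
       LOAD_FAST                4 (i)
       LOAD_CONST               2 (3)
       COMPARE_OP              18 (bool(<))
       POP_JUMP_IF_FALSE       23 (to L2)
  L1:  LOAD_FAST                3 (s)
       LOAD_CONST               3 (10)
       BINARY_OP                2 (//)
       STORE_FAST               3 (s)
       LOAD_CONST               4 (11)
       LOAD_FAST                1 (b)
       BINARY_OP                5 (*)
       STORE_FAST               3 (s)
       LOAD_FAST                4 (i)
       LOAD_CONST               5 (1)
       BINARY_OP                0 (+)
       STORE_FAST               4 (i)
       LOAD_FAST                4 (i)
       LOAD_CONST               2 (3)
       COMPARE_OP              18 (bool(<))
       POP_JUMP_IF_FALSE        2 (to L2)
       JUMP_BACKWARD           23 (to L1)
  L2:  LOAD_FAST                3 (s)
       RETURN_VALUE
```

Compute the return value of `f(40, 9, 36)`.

LOAD_FAST_LOAD_FAST a,c → push 40,36. Stack: [40, 36]
BINARY_OP + → 40 + 36 = 76. Stack: [76]
LOAD_FAST b → push 9. Stack: [76, 9]
BINARY_OP + → 76 + 9 = 85. Stack: [85]
STORE_FAST s → s=85. Stack: []
LOAD_CONST → push 0. Stack: [0]
STORE_FAST i → i=0. Stack: []
LOAD_FAST i → push 0. Stack: [0]
LOAD_CONST → push 3. Stack: [0, 3]
COMPARE_OP bool(<) → 0 vs 3 = True. Stack: [True]
POP_JUMP_IF_FALSE → pop True; no jump. Stack: []
LOAD_FAST s → push 85. Stack: [85]
LOAD_CONST → push 10. Stack: [85, 10]
BINARY_OP // → 85 // 10 = 8. Stack: [8]
STORE_FAST s → s=8. Stack: []
LOAD_CONST → push 11. Stack: [11]
LOAD_FAST b → push 9. Stack: [11, 9]
BINARY_OP * → 11 * 9 = 99. Stack: [99]
STORE_FAST s → s=99. Stack: []
LOAD_FAST i → push 0. Stack: [0]
LOAD_CONST → push 1. Stack: [0, 1]
BINARY_OP + → 0 + 1 = 1. Stack: [1]
STORE_FAST i → i=1. Stack: []
LOAD_FAST i → push 1. Stack: [1]
LOAD_CONST → push 3. Stack: [1, 3]
COMPARE_OP bool(<) → 1 vs 3 = True. Stack: [True]
POP_JUMP_IF_FALSE → pop True; no jump. Stack: []
LOAD_FAST s → push 99. Stack: [99]
LOAD_CONST → push 10. Stack: [99, 10]
BINARY_OP // → 99 // 10 = 9. Stack: [9]
STORE_FAST s → s=9. Stack: []
LOAD_CONST → push 11. Stack: [11]
LOAD_FAST b → push 9. Stack: [11, 9]
BINARY_OP * → 11 * 9 = 99. Stack: [99]
STORE_FAST s → s=99. Stack: []
LOAD_FAST i → push 1. Stack: [1]
LOAD_CONST → push 1. Stack: [1, 1]
BINARY_OP + → 1 + 1 = 2. Stack: [2]
STORE_FAST i → i=2. Stack: []
LOAD_FAST i → push 2. Stack: [2]
LOAD_CONST → push 3. Stack: [2, 3]
COMPARE_OP bool(<) → 2 vs 3 = True. Stack: [True]
POP_JUMP_IF_FALSE → pop True; no jump. Stack: []
LOAD_FAST s → push 99. Stack: [99]
LOAD_CONST → push 10. Stack: [99, 10]
BINARY_OP // → 99 // 10 = 9. Stack: [9]
STORE_FAST s → s=9. Stack: []
LOAD_CONST → push 11. Stack: [11]
LOAD_FAST b → push 9. Stack: [11, 9]
BINARY_OP * → 11 * 9 = 99. Stack: [99]
STORE_FAST s → s=99. Stack: []
LOAD_FAST i → push 2. Stack: [2]
LOAD_CONST → push 1. Stack: [2, 1]
BINARY_OP + → 2 + 1 = 3. Stack: [3]
STORE_FAST i → i=3. Stack: []
LOAD_FAST i → push 3. Stack: [3]
LOAD_CONST → push 3. Stack: [3, 3]
COMPARE_OP bool(<) → 3 vs 3 = False. Stack: [False]
POP_JUMP_IF_FALSE → pop False; jump. Stack: []
LOAD_FAST s → push 99. Stack: [99]
RETURN_VALUE → return 99.

99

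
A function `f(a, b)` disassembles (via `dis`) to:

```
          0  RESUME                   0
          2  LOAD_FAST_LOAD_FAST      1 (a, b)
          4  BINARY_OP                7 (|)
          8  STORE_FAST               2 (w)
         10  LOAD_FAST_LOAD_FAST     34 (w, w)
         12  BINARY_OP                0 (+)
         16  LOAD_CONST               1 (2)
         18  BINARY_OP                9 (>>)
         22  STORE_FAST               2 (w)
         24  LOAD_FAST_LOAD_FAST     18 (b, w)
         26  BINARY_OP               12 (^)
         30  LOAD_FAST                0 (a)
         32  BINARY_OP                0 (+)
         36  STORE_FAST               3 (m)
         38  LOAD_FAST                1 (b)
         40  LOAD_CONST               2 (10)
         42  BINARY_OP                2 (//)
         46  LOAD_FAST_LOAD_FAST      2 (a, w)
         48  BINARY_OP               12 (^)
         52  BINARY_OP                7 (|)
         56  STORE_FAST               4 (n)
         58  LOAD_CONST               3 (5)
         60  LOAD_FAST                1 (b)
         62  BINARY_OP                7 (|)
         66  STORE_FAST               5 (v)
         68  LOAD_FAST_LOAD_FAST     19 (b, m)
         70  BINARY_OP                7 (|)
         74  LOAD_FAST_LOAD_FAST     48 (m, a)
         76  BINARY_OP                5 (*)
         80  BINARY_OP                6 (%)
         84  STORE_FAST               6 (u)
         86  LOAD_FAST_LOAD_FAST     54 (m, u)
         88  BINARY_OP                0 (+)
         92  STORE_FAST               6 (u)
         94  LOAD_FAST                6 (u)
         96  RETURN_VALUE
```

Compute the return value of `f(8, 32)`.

LOAD_FAST_LOAD_FAST a,b → push 8,32. Stack: [8, 32]
BINARY_OP | → 8 | 32 = 40. Stack: [40]
STORE_FAST w → w=40. Stack: []
LOAD_FAST_LOAD_FAST w,w → push 40,40. Stack: [40, 40]
BINARY_OP + → 40 + 40 = 80. Stack: [80]
LOAD_CONST → push 2. Stack: [80, 2]
BINARY_OP >> → 80 >> 2 = 20. Stack: [20]
STORE_FAST w → w=20. Stack: []
LOAD_FAST_LOAD_FAST b,w → push 32,20. Stack: [32, 20]
BINARY_OP ^ → 32 ^ 20 = 52. Stack: [52]
LOAD_FAST a → push 8. Stack: [52, 8]
BINARY_OP + → 52 + 8 = 60. Stack: [60]
STORE_FAST m → m=60. Stack: []
LOAD_FAST b → push 32. Stack: [32]
LOAD_CONST → push 10. Stack: [32, 10]
BINARY_OP // → 32 // 10 = 3. Stack: [3]
LOAD_FAST_LOAD_FAST a,w → push 8,20. Stack: [3, 8, 20]
BINARY_OP ^ → 8 ^ 20 = 28. Stack: [3, 28]
BINARY_OP | → 3 | 28 = 31. Stack: [31]
STORE_FAST n → n=31. Stack: []
LOAD_CONST → push 5. Stack: [5]
LOAD_FAST b → push 32. Stack: [5, 32]
BINARY_OP | → 5 | 32 = 37. Stack: [37]
STORE_FAST v → v=37. Stack: []
LOAD_FAST_LOAD_FAST b,m → push 32,60. Stack: [32, 60]
BINARY_OP | → 32 | 60 = 60. Stack: [60]
LOAD_FAST_LOAD_FAST m,a → push 60,8. Stack: [60, 60, 8]
BINARY_OP * → 60 * 8 = 480. Stack: [60, 480]
BINARY_OP % → 60 % 480 = 60. Stack: [60]
STORE_FAST u → u=60. Stack: []
LOAD_FAST_LOAD_FAST m,u → push 60,60. Stack: [60, 60]
BINARY_OP + → 60 + 60 = 120. Stack: [120]
STORE_FAST u → u=120. Stack: []
LOAD_FAST u → push 120. Stack: [120]
RETURN_VALUE → return 120.

120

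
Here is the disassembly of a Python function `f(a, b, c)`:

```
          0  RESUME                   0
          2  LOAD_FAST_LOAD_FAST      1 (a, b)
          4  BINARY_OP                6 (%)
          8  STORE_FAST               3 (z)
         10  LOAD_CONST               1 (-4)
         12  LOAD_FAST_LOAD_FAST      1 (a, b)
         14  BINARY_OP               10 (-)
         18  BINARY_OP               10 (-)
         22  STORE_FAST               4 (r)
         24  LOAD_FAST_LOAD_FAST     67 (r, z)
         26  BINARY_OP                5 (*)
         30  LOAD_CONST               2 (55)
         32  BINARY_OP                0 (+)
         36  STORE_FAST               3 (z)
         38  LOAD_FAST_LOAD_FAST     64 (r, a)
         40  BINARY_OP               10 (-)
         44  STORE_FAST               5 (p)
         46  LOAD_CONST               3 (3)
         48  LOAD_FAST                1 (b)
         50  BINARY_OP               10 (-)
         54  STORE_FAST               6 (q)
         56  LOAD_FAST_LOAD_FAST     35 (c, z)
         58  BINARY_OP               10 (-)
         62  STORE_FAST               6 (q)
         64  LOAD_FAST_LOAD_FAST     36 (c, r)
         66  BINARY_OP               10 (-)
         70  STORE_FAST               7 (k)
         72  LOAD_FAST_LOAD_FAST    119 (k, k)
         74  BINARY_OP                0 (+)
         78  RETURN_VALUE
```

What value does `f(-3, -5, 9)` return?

30

LOAD_FAST_LOAD_FAST a,b → push -3,-5. Stack: [-3, -5]
BINARY_OP % → -3 % -5 = -3. Stack: [-3]
STORE_FAST z → z=-3. Stack: []
LOAD_CONST → push -4. Stack: [-4]
LOAD_FAST_LOAD_FAST a,b → push -3,-5. Stack: [-4, -3, -5]
BINARY_OP - → -3 - -5 = 2. Stack: [-4, 2]
BINARY_OP - → -4 - 2 = -6. Stack: [-6]
STORE_FAST r → r=-6. Stack: []
LOAD_FAST_LOAD_FAST r,z → push -6,-3. Stack: [-6, -3]
BINARY_OP * → -6 * -3 = 18. Stack: [18]
LOAD_CONST → push 55. Stack: [18, 55]
BINARY_OP + → 18 + 55 = 73. Stack: [73]
STORE_FAST z → z=73. Stack: []
LOAD_FAST_LOAD_FAST r,a → push -6,-3. Stack: [-6, -3]
BINARY_OP - → -6 - -3 = -3. Stack: [-3]
STORE_FAST p → p=-3. Stack: []
LOAD_CONST → push 3. Stack: [3]
LOAD_FAST b → push -5. Stack: [3, -5]
BINARY_OP - → 3 - -5 = 8. Stack: [8]
STORE_FAST q → q=8. Stack: []
LOAD_FAST_LOAD_FAST c,z → push 9,73. Stack: [9, 73]
BINARY_OP - → 9 - 73 = -64. Stack: [-64]
STORE_FAST q → q=-64. Stack: []
LOAD_FAST_LOAD_FAST c,r → push 9,-6. Stack: [9, -6]
BINARY_OP - → 9 - -6 = 15. Stack: [15]
STORE_FAST k → k=15. Stack: []
LOAD_FAST_LOAD_FAST k,k → push 15,15. Stack: [15, 15]
BINARY_OP + → 15 + 15 = 30. Stack: [30]
RETURN_VALUE → return 30.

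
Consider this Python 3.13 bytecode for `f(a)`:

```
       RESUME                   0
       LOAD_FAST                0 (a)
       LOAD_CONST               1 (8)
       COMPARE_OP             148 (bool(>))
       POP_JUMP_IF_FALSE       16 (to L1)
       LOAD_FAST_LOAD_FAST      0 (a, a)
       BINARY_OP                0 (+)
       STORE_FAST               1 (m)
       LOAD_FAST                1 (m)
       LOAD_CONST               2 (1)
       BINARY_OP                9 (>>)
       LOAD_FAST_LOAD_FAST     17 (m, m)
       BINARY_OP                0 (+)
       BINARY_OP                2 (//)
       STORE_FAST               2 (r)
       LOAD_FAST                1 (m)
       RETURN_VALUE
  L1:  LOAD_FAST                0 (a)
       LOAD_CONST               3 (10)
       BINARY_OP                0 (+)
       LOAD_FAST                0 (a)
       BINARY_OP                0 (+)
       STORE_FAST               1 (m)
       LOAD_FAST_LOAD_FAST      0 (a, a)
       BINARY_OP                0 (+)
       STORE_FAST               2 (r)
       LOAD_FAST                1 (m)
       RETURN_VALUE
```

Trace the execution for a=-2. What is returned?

6

LOAD_FAST a → push -2. Stack: [-2]
LOAD_CONST → push 8. Stack: [-2, 8]
COMPARE_OP bool(>) → -2 vs 8 = False. Stack: [False]
POP_JUMP_IF_FALSE → pop False; jump. Stack: []
LOAD_FAST a → push -2. Stack: [-2]
LOAD_CONST → push 10. Stack: [-2, 10]
BINARY_OP + → -2 + 10 = 8. Stack: [8]
LOAD_FAST a → push -2. Stack: [8, -2]
BINARY_OP + → 8 + -2 = 6. Stack: [6]
STORE_FAST m → m=6. Stack: []
LOAD_FAST_LOAD_FAST a,a → push -2,-2. Stack: [-2, -2]
BINARY_OP + → -2 + -2 = -4. Stack: [-4]
STORE_FAST r → r=-4. Stack: []
LOAD_FAST m → push 6. Stack: [6]
RETURN_VALUE → return 6.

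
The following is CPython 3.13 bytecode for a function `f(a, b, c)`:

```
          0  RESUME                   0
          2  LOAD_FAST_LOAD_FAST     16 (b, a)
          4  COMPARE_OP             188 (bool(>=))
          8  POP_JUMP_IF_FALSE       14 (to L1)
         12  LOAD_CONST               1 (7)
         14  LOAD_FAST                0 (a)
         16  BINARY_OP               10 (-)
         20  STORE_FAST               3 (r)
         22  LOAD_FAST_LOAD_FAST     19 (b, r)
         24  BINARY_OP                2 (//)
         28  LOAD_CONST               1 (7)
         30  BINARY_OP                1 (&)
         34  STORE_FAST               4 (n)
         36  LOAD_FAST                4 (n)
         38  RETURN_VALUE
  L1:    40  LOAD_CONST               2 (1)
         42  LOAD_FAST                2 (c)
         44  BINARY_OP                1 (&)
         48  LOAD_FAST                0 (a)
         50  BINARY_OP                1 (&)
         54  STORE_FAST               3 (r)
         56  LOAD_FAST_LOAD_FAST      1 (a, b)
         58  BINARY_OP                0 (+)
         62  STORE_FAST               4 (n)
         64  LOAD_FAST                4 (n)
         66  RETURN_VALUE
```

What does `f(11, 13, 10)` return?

LOAD_FAST_LOAD_FAST b,a → push 13,11. Stack: [13, 11]
COMPARE_OP bool(>=) → 13 vs 11 = True. Stack: [True]
POP_JUMP_IF_FALSE → pop True; no jump. Stack: []
LOAD_CONST → push 7. Stack: [7]
LOAD_FAST a → push 11. Stack: [7, 11]
BINARY_OP - → 7 - 11 = -4. Stack: [-4]
STORE_FAST r → r=-4. Stack: []
LOAD_FAST_LOAD_FAST b,r → push 13,-4. Stack: [13, -4]
BINARY_OP // → 13 // -4 = -4. Stack: [-4]
LOAD_CONST → push 7. Stack: [-4, 7]
BINARY_OP & → -4 & 7 = 4. Stack: [4]
STORE_FAST n → n=4. Stack: []
LOAD_FAST n → push 4. Stack: [4]
RETURN_VALUE → return 4.

4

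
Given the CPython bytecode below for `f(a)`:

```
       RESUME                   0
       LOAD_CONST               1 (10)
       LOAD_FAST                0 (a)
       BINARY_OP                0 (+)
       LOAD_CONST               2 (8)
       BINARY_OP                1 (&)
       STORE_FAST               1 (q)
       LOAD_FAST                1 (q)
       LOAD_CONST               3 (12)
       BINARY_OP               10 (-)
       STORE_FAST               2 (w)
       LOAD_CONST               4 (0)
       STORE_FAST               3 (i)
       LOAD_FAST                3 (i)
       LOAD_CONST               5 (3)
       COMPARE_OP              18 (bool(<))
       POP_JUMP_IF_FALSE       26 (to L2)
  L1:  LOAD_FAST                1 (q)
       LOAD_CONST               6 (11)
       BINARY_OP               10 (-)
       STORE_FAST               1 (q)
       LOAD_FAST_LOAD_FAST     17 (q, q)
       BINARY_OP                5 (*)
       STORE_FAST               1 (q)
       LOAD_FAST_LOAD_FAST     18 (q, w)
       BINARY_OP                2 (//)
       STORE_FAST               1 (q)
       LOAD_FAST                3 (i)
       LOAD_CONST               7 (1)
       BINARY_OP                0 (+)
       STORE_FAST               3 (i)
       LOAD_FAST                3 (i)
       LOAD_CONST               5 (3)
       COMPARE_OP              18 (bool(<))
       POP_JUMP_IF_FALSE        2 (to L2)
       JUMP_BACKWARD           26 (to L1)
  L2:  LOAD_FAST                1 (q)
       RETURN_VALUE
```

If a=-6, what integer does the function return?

-226

LOAD_CONST → push 10
LOAD_FAST a → push -6
BINARY_OP + → 10 + -6 = 4
LOAD_CONST → push 8
BINARY_OP & → 4 & 8 = 0
STORE_FAST q → q=0
LOAD_FAST q → push 0
LOAD_CONST → push 12
BINARY_OP - → 0 - 12 = -12
STORE_FAST w → w=-12
LOAD_CONST → push 0
STORE_FAST i → i=0
LOAD_FAST i → push 0
LOAD_CONST → push 3
COMPARE_OP bool(<) → 0 vs 3 = True
POP_JUMP_IF_FALSE → pop True; no jump
LOAD_FAST q → push 0
LOAD_CONST → push 11
BINARY_OP - → 0 - 11 = -11
STORE_FAST q → q=-11
LOAD_FAST_LOAD_FAST q,q → push -11,-11
BINARY_OP * → -11 * -11 = 121
STORE_FAST q → q=121
LOAD_FAST_LOAD_FAST q,w → push 121,-12
BINARY_OP // → 121 // -12 = -11
STORE_FAST q → q=-11
LOAD_FAST i → push 0
LOAD_CONST → push 1
BINARY_OP + → 0 + 1 = 1
STORE_FAST i → i=1
LOAD_FAST i → push 1
LOAD_CONST → push 3
COMPARE_OP bool(<) → 1 vs 3 = True
POP_JUMP_IF_FALSE → pop True; no jump
LOAD_FAST q → push -11
LOAD_CONST → push 11
BINARY_OP - → -11 - 11 = -22
STORE_FAST q → q=-22
LOAD_FAST_LOAD_FAST q,q → push -22,-22
BINARY_OP * → -22 * -22 = 484
STORE_FAST q → q=484
LOAD_FAST_LOAD_FAST q,w → push 484,-12
BINARY_OP // → 484 // -12 = -41
STORE_FAST q → q=-41
LOAD_FAST i → push 1
LOAD_CONST → push 1
BINARY_OP + → 1 + 1 = 2
STORE_FAST i → i=2
LOAD_FAST i → push 2
LOAD_CONST → push 3
COMPARE_OP bool(<) → 2 vs 3 = True
POP_JUMP_IF_FALSE → pop True; no jump
LOAD_FAST q → push -41
LOAD_CONST → push 11
BINARY_OP - → -41 - 11 = -52
STORE_FAST q → q=-52
LOAD_FAST_LOAD_FAST q,q → push -52,-52
BINARY_OP * → -52 * -52 = 2704
STORE_FAST q → q=2704
LOAD_FAST_LOAD_FAST q,w → push 2704,-12
BINARY_OP // → 2704 // -12 = -226
STORE_FAST q → q=-226
LOAD_FAST i → push 2
LOAD_CONST → push 1
BINARY_OP + → 2 + 1 = 3
STORE_FAST i → i=3
LOAD_FAST i → push 3
LOAD_CONST → push 3
COMPARE_OP bool(<) → 3 vs 3 = False
POP_JUMP_IF_FALSE → pop False; jump
LOAD_FAST q → push -226
RETURN_VALUE → return -226.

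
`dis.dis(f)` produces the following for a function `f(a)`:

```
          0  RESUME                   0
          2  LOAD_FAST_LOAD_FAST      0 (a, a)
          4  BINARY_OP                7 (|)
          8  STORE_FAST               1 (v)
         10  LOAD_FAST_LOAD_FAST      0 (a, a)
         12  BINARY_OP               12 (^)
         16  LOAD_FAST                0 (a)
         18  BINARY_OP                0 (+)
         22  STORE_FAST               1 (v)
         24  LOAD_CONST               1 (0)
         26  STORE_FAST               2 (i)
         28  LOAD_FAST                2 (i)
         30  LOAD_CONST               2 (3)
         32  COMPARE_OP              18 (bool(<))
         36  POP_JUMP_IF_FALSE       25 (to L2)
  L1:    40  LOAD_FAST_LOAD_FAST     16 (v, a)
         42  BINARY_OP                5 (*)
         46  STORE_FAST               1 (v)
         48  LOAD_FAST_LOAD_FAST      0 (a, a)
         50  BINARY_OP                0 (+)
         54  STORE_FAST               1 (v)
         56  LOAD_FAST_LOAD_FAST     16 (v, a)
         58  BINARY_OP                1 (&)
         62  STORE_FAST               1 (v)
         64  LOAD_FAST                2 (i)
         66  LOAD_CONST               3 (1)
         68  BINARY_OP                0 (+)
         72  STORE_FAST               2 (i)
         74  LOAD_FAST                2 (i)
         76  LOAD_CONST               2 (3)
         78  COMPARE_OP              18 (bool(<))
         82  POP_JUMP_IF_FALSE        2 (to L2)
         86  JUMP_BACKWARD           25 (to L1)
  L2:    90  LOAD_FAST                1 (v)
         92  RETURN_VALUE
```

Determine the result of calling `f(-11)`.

LOAD_FAST_LOAD_FAST a,a → push -11,-11
BINARY_OP | → -11 | -11 = -11
STORE_FAST v → v=-11
LOAD_FAST_LOAD_FAST a,a → push -11,-11
BINARY_OP ^ → -11 ^ -11 = 0
LOAD_FAST a → push -11
BINARY_OP + → 0 + -11 = -11
STORE_FAST v → v=-11
LOAD_CONST → push 0
STORE_FAST i → i=0
LOAD_FAST i → push 0
LOAD_CONST → push 3
COMPARE_OP bool(<) → 0 vs 3 = True
POP_JUMP_IF_FALSE → pop True; no jump
LOAD_FAST_LOAD_FAST v,a → push -11,-11
BINARY_OP * → -11 * -11 = 121
STORE_FAST v → v=121
LOAD_FAST_LOAD_FAST a,a → push -11,-11
BINARY_OP + → -11 + -11 = -22
STORE_FAST v → v=-22
LOAD_FAST_LOAD_FAST v,a → push -22,-11
BINARY_OP & → -22 & -11 = -32
STORE_FAST v → v=-32
LOAD_FAST i → push 0
LOAD_CONST → push 1
BINARY_OP + → 0 + 1 = 1
STORE_FAST i → i=1
LOAD_FAST i → push 1
LOAD_CONST → push 3
COMPARE_OP bool(<) → 1 vs 3 = True
POP_JUMP_IF_FALSE → pop True; no jump
LOAD_FAST_LOAD_FAST v,a → push -32,-11
BINARY_OP * → -32 * -11 = 352
STORE_FAST v → v=352
LOAD_FAST_LOAD_FAST a,a → push -11,-11
BINARY_OP + → -11 + -11 = -22
STORE_FAST v → v=-22
LOAD_FAST_LOAD_FAST v,a → push -22,-11
BINARY_OP & → -22 & -11 = -32
STORE_FAST v → v=-32
LOAD_FAST i → push 1
LOAD_CONST → push 1
BINARY_OP + → 1 + 1 = 2
STORE_FAST i → i=2
LOAD_FAST i → push 2
LOAD_CONST → push 3
COMPARE_OP bool(<) → 2 vs 3 = True
POP_JUMP_IF_FALSE → pop True; no jump
LOAD_FAST_LOAD_FAST v,a → push -32,-11
BINARY_OP * → -32 * -11 = 352
STORE_FAST v → v=352
LOAD_FAST_LOAD_FAST a,a → push -11,-11
BINARY_OP + → -11 + -11 = -22
STORE_FAST v → v=-22
LOAD_FAST_LOAD_FAST v,a → push -22,-11
BINARY_OP & → -22 & -11 = -32
STORE_FAST v → v=-32
LOAD_FAST i → push 2
LOAD_CONST → push 1
BINARY_OP + → 2 + 1 = 3
STORE_FAST i → i=3
LOAD_FAST i → push 3
LOAD_CONST → push 3
COMPARE_OP bool(<) → 3 vs 3 = False
POP_JUMP_IF_FALSE → pop False; jump
LOAD_FAST v → push -32
RETURN_VALUE → return -32.

-32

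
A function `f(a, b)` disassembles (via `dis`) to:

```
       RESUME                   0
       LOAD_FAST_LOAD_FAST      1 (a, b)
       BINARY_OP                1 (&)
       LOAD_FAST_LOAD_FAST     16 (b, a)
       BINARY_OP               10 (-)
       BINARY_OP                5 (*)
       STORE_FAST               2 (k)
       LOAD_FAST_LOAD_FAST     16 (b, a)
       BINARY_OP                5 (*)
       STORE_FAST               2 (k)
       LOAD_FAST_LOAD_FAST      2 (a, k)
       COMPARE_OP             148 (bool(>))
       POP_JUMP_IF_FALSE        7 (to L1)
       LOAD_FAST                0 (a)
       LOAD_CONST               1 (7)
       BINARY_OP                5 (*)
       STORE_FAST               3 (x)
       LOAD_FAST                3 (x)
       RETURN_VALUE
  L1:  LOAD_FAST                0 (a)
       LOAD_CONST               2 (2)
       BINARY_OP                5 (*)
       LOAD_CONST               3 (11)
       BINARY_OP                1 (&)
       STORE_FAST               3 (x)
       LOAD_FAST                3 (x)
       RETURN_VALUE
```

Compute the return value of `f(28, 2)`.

LOAD_FAST_LOAD_FAST a,b → push 28,2. Stack: [28, 2]
BINARY_OP & → 28 & 2 = 0. Stack: [0]
LOAD_FAST_LOAD_FAST b,a → push 2,28. Stack: [0, 2, 28]
BINARY_OP - → 2 - 28 = -26. Stack: [0, -26]
BINARY_OP * → 0 * -26 = 0. Stack: [0]
STORE_FAST k → k=0. Stack: []
LOAD_FAST_LOAD_FAST b,a → push 2,28. Stack: [2, 28]
BINARY_OP * → 2 * 28 = 56. Stack: [56]
STORE_FAST k → k=56. Stack: []
LOAD_FAST_LOAD_FAST a,k → push 28,56. Stack: [28, 56]
COMPARE_OP bool(>) → 28 vs 56 = False. Stack: [False]
POP_JUMP_IF_FALSE → pop False; jump. Stack: []
LOAD_FAST a → push 28. Stack: [28]
LOAD_CONST → push 2. Stack: [28, 2]
BINARY_OP * → 28 * 2 = 56. Stack: [56]
LOAD_CONST → push 11. Stack: [56, 11]
BINARY_OP & → 56 & 11 = 8. Stack: [8]
STORE_FAST x → x=8. Stack: []
LOAD_FAST x → push 8. Stack: [8]
RETURN_VALUE → return 8.

8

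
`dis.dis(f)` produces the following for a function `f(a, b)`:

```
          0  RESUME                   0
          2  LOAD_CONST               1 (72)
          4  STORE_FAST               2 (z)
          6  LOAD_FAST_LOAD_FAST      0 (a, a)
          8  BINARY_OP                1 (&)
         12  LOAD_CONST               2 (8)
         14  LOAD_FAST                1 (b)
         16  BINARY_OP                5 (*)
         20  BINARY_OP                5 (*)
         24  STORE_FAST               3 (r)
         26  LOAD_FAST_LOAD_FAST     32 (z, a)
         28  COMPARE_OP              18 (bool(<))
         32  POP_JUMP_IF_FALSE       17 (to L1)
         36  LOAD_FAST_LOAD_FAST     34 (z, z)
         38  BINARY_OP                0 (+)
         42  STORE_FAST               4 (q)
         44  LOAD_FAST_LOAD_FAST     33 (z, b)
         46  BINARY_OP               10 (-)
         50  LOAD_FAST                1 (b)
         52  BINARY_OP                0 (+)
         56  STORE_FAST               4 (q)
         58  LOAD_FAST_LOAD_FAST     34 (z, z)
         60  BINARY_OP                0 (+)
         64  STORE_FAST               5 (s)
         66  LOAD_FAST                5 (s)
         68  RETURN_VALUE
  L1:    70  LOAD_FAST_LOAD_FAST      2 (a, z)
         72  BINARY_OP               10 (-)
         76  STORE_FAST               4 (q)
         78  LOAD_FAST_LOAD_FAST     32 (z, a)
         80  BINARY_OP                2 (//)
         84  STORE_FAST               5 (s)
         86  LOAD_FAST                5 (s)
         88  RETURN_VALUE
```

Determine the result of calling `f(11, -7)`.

6

LOAD_CONST → push 72. Stack: [72]
STORE_FAST z → z=72. Stack: []
LOAD_FAST_LOAD_FAST a,a → push 11,11. Stack: [11, 11]
BINARY_OP & → 11 & 11 = 11. Stack: [11]
LOAD_CONST → push 8. Stack: [11, 8]
LOAD_FAST b → push -7. Stack: [11, 8, -7]
BINARY_OP * → 8 * -7 = -56. Stack: [11, -56]
BINARY_OP * → 11 * -56 = -616. Stack: [-616]
STORE_FAST r → r=-616. Stack: []
LOAD_FAST_LOAD_FAST z,a → push 72,11. Stack: [72, 11]
COMPARE_OP bool(<) → 72 vs 11 = False. Stack: [False]
POP_JUMP_IF_FALSE → pop False; jump. Stack: []
LOAD_FAST_LOAD_FAST a,z → push 11,72. Stack: [11, 72]
BINARY_OP - → 11 - 72 = -61. Stack: [-61]
STORE_FAST q → q=-61. Stack: []
LOAD_FAST_LOAD_FAST z,a → push 72,11. Stack: [72, 11]
BINARY_OP // → 72 // 11 = 6. Stack: [6]
STORE_FAST s → s=6. Stack: []
LOAD_FAST s → push 6. Stack: [6]
RETURN_VALUE → return 6.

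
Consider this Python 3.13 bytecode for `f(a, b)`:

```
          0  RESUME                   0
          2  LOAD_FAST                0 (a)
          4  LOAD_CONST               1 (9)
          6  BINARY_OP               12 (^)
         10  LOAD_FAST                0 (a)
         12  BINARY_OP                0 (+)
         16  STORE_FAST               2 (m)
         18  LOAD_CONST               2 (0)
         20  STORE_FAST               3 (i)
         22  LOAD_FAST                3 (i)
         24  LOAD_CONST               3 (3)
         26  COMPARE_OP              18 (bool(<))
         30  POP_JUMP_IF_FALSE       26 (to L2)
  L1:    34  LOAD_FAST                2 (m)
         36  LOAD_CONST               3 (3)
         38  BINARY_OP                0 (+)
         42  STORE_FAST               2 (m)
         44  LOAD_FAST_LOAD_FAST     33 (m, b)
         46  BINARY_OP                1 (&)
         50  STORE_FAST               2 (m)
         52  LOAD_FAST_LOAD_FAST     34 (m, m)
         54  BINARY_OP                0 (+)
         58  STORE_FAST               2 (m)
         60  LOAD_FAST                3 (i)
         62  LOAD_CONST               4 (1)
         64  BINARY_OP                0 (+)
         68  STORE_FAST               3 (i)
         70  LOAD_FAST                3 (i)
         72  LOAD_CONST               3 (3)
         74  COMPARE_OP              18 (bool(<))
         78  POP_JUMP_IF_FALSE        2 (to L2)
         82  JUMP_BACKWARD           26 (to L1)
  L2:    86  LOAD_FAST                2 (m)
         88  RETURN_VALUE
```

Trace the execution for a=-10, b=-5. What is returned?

LOAD_FAST a → push -10
LOAD_CONST → push 9
BINARY_OP ^ → -10 ^ 9 = -1
LOAD_FAST a → push -10
BINARY_OP + → -1 + -10 = -11
STORE_FAST m → m=-11
LOAD_CONST → push 0
STORE_FAST i → i=0
LOAD_FAST i → push 0
LOAD_CONST → push 3
COMPARE_OP bool(<) → 0 vs 3 = True
POP_JUMP_IF_FALSE → pop True; no jump
LOAD_FAST m → push -11
LOAD_CONST → push 3
BINARY_OP + → -11 + 3 = -8
STORE_FAST m → m=-8
LOAD_FAST_LOAD_FAST m,b → push -8,-5
BINARY_OP & → -8 & -5 = -8
STORE_FAST m → m=-8
LOAD_FAST_LOAD_FAST m,m → push -8,-8
BINARY_OP + → -8 + -8 = -16
STORE_FAST m → m=-16
LOAD_FAST i → push 0
LOAD_CONST → push 1
BINARY_OP + → 0 + 1 = 1
STORE_FAST i → i=1
LOAD_FAST i → push 1
LOAD_CONST → push 3
COMPARE_OP bool(<) → 1 vs 3 = True
POP_JUMP_IF_FALSE → pop True; no jump
LOAD_FAST m → push -16
LOAD_CONST → push 3
BINARY_OP + → -16 + 3 = -13
STORE_FAST m → m=-13
LOAD_FAST_LOAD_FAST m,b → push -13,-5
BINARY_OP & → -13 & -5 = -13
STORE_FAST m → m=-13
LOAD_FAST_LOAD_FAST m,m → push -13,-13
BINARY_OP + → -13 + -13 = -26
STORE_FAST m → m=-26
LOAD_FAST i → push 1
LOAD_CONST → push 1
BINARY_OP + → 1 + 1 = 2
STORE_FAST i → i=2
LOAD_FAST i → push 2
LOAD_CONST → push 3
COMPARE_OP bool(<) → 2 vs 3 = True
POP_JUMP_IF_FALSE → pop True; no jump
LOAD_FAST m → push -26
LOAD_CONST → push 3
BINARY_OP + → -26 + 3 = -23
STORE_FAST m → m=-23
LOAD_FAST_LOAD_FAST m,b → push -23,-5
BINARY_OP & → -23 & -5 = -23
STORE_FAST m → m=-23
LOAD_FAST_LOAD_FAST m,m → push -23,-23
BINARY_OP + → -23 + -23 = -46
STORE_FAST m → m=-46
LOAD_FAST i → push 2
LOAD_CONST → push 1
BINARY_OP + → 2 + 1 = 3
STORE_FAST i → i=3
LOAD_FAST i → push 3
LOAD_CONST → push 3
COMPARE_OP bool(<) → 3 vs 3 = False
POP_JUMP_IF_FALSE → pop False; jump
LOAD_FAST m → push -46
RETURN_VALUE → return -46.

-46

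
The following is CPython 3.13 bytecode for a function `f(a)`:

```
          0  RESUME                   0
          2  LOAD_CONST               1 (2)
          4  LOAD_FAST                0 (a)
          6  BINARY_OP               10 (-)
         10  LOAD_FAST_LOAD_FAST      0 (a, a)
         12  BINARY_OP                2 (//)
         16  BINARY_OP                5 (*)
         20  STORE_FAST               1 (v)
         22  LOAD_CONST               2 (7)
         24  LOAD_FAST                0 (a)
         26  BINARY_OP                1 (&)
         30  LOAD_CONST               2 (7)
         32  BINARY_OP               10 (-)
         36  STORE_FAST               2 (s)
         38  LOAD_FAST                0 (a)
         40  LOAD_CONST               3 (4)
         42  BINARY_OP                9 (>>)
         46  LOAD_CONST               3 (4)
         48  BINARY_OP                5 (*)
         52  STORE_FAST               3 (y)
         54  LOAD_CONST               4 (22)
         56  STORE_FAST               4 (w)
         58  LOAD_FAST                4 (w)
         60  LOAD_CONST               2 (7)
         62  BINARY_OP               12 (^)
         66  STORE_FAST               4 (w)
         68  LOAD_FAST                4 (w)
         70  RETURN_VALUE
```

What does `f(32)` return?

LOAD_CONST → push 2. Stack: [2]
LOAD_FAST a → push 32. Stack: [2, 32]
BINARY_OP - → 2 - 32 = -30. Stack: [-30]
LOAD_FAST_LOAD_FAST a,a → push 32,32. Stack: [-30, 32, 32]
BINARY_OP // → 32 // 32 = 1. Stack: [-30, 1]
BINARY_OP * → -30 * 1 = -30. Stack: [-30]
STORE_FAST v → v=-30. Stack: []
LOAD_CONST → push 7. Stack: [7]
LOAD_FAST a → push 32. Stack: [7, 32]
BINARY_OP & → 7 & 32 = 0. Stack: [0]
LOAD_CONST → push 7. Stack: [0, 7]
BINARY_OP - → 0 - 7 = -7. Stack: [-7]
STORE_FAST s → s=-7. Stack: []
LOAD_FAST a → push 32. Stack: [32]
LOAD_CONST → push 4. Stack: [32, 4]
BINARY_OP >> → 32 >> 4 = 2. Stack: [2]
LOAD_CONST → push 4. Stack: [2, 4]
BINARY_OP * → 2 * 4 = 8. Stack: [8]
STORE_FAST y → y=8. Stack: []
LOAD_CONST → push 22. Stack: [22]
STORE_FAST w → w=22. Stack: []
LOAD_FAST w → push 22. Stack: [22]
LOAD_CONST → push 7. Stack: [22, 7]
BINARY_OP ^ → 22 ^ 7 = 17. Stack: [17]
STORE_FAST w → w=17. Stack: []
LOAD_FAST w → push 17. Stack: [17]
RETURN_VALUE → return 17.

17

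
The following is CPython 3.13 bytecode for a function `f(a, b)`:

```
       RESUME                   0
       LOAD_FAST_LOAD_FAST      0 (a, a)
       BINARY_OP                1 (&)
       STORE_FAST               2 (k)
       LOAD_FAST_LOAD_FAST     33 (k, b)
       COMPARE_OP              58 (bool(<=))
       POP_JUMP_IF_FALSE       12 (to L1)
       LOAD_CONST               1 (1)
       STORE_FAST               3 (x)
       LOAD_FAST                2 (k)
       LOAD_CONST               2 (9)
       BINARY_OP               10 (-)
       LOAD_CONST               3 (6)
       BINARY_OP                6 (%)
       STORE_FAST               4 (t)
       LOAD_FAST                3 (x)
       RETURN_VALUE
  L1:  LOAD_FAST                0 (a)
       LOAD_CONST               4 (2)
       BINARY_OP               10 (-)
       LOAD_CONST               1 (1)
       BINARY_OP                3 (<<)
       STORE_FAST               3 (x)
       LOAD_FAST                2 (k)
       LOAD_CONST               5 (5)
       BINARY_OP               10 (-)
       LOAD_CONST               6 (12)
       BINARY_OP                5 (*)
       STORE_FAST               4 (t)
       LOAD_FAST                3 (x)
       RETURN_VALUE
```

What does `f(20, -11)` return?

36

LOAD_FAST_LOAD_FAST a,a → push 20,20. Stack: [20, 20]
BINARY_OP & → 20 & 20 = 20. Stack: [20]
STORE_FAST k → k=20. Stack: []
LOAD_FAST_LOAD_FAST k,b → push 20,-11. Stack: [20, -11]
COMPARE_OP bool(<=) → 20 vs -11 = False. Stack: [False]
POP_JUMP_IF_FALSE → pop False; jump. Stack: []
LOAD_FAST a → push 20. Stack: [20]
LOAD_CONST → push 2. Stack: [20, 2]
BINARY_OP - → 20 - 2 = 18. Stack: [18]
LOAD_CONST → push 1. Stack: [18, 1]
BINARY_OP << → 18 << 1 = 36. Stack: [36]
STORE_FAST x → x=36. Stack: []
LOAD_FAST k → push 20. Stack: [20]
LOAD_CONST → push 5. Stack: [20, 5]
BINARY_OP - → 20 - 5 = 15. Stack: [15]
LOAD_CONST → push 12. Stack: [15, 12]
BINARY_OP * → 15 * 12 = 180. Stack: [180]
STORE_FAST t → t=180. Stack: []
LOAD_FAST x → push 36. Stack: [36]
RETURN_VALUE → return 36.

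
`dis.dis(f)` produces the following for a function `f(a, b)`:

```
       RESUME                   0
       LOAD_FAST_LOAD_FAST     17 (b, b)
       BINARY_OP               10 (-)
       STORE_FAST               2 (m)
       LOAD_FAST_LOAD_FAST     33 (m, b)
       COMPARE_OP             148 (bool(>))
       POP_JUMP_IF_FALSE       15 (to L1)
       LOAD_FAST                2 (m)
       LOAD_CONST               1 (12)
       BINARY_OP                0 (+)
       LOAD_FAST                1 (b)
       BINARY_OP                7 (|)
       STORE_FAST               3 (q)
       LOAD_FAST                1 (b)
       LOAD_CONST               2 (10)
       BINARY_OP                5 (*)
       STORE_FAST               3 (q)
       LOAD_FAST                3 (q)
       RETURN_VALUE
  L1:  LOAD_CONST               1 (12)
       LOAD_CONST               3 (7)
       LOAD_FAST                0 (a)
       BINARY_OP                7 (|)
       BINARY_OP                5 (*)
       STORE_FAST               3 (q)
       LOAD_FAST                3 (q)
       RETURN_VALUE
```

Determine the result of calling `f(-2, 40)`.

LOAD_FAST_LOAD_FAST b,b → push 40,40. Stack: [40, 40]
BINARY_OP - → 40 - 40 = 0. Stack: [0]
STORE_FAST m → m=0. Stack: []
LOAD_FAST_LOAD_FAST m,b → push 0,40. Stack: [0, 40]
COMPARE_OP bool(>) → 0 vs 40 = False. Stack: [False]
POP_JUMP_IF_FALSE → pop False; jump. Stack: []
LOAD_CONST → push 12. Stack: [12]
LOAD_CONST → push 7. Stack: [12, 7]
LOAD_FAST a → push -2. Stack: [12, 7, -2]
BINARY_OP | → 7 | -2 = -1. Stack: [12, -1]
BINARY_OP * → 12 * -1 = -12. Stack: [-12]
STORE_FAST q → q=-12. Stack: []
LOAD_FAST q → push -12. Stack: [-12]
RETURN_VALUE → return -12.

-12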